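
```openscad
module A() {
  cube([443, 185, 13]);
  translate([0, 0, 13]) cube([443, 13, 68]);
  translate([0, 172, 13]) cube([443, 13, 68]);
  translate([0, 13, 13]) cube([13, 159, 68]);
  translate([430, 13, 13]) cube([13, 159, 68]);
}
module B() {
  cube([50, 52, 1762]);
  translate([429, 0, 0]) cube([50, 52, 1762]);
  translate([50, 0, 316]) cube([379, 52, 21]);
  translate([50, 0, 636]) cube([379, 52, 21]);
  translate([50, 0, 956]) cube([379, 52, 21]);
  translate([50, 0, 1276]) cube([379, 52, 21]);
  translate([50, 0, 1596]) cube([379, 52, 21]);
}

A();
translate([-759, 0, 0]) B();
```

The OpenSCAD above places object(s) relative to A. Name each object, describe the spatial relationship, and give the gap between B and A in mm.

The ladder's nearest face is 280 mm from the open box's −x face.

A is an open box. B is a ladder. The ladder is on the floor beside the open box on its −x side. The gap between the ladder and the open box is 280 mm.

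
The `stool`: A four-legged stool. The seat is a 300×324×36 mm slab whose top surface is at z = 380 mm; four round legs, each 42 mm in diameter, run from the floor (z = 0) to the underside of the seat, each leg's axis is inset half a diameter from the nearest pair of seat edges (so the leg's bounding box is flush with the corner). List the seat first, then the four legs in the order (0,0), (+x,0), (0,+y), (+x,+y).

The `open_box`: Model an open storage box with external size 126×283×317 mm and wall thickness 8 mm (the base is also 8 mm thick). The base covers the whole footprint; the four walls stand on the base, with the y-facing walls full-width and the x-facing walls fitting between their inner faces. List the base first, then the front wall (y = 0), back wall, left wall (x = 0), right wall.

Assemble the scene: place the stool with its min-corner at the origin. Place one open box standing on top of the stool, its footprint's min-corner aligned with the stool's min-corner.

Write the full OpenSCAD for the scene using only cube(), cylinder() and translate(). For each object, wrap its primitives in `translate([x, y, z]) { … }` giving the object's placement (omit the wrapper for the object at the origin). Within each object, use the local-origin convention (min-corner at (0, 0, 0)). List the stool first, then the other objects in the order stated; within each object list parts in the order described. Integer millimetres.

translate([0, 0, 344]) cube([300, 324, 36]);
translate([21, 21, 0]) cylinder(h = 344, r = 21);
translate([279, 21, 0]) cylinder(h = 344, r = 21);
translate([21, 303, 0]) cylinder(h = 344, r = 21);
translate([279, 303, 0]) cylinder(h = 344, r = 21);
translate([0, 0, 380]) {
  cube([126, 283, 8]);
  translate([0, 0, 8]) cube([126, 8, 309]);
  translate([0, 275, 8]) cube([126, 8, 309]);
  translate([0, 8, 8]) cube([8, 267, 309]);
  translate([118, 8, 8]) cube([8, 267, 309]);
}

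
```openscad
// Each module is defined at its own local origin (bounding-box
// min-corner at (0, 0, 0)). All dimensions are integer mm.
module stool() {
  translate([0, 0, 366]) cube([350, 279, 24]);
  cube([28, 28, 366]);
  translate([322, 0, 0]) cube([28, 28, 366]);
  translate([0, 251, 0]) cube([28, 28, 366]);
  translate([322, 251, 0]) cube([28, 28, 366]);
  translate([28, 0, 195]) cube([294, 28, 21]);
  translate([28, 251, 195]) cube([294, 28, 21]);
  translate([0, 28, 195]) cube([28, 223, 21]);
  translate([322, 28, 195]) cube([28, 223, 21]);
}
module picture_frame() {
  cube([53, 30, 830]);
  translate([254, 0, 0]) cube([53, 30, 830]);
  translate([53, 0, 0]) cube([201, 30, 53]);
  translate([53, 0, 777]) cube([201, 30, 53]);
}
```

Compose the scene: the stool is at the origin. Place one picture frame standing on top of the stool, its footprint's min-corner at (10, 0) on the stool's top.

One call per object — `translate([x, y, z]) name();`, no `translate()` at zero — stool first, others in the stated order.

stool();
translate([10, 0, 390]) picture_frame();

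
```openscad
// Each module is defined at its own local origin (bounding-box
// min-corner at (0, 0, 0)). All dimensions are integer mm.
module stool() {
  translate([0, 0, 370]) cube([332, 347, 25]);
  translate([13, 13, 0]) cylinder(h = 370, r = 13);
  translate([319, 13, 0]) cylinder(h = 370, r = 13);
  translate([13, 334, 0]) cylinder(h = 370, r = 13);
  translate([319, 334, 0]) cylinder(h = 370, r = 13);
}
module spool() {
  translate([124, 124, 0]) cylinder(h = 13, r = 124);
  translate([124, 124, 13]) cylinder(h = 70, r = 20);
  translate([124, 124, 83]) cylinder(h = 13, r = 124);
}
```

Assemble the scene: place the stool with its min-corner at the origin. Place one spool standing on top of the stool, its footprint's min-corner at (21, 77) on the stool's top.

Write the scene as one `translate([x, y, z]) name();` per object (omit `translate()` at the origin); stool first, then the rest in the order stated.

stool();
translate([21, 77, 395]) spool();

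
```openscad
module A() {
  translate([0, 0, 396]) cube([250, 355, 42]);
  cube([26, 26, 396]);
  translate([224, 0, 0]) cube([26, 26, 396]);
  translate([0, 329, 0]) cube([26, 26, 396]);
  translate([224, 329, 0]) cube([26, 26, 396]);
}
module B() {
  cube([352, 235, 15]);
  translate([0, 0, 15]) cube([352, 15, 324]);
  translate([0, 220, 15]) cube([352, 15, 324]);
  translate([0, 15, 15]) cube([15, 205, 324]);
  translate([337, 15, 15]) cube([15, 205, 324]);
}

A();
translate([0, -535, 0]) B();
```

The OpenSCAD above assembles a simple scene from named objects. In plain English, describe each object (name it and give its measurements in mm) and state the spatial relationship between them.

A is a four-legged stool. The seat is 250×355 mm, 42 mm thick, top at z = 438 mm. It stands on four square legs, each 26×26 mm in cross-section, from z = 0 to the seat underside, each flush with a corner of the seat.

B is an open storage box with external size 352×235×339 mm and wall thickness 15 mm (the base is also 15 mm thick). The base covers the whole footprint; the four walls stand on the base, with the y-facing walls full-width and the x-facing walls fitting between their inner faces.

The open box is on the floor beside the stool on its −y side.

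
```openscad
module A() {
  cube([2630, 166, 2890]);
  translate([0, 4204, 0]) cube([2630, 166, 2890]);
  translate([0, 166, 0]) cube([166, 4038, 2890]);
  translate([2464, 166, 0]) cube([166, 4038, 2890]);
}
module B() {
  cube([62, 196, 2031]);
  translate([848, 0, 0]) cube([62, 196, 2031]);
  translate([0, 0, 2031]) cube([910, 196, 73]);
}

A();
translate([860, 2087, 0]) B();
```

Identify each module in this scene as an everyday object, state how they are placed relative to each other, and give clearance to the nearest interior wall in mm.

A is a house frame. B is a door frame. The door frame sits inside the house frame, centred. The clearance to the nearest interior wall is 694 mm.

Clearances: x = 694, y = 1921; minimum 694 mm.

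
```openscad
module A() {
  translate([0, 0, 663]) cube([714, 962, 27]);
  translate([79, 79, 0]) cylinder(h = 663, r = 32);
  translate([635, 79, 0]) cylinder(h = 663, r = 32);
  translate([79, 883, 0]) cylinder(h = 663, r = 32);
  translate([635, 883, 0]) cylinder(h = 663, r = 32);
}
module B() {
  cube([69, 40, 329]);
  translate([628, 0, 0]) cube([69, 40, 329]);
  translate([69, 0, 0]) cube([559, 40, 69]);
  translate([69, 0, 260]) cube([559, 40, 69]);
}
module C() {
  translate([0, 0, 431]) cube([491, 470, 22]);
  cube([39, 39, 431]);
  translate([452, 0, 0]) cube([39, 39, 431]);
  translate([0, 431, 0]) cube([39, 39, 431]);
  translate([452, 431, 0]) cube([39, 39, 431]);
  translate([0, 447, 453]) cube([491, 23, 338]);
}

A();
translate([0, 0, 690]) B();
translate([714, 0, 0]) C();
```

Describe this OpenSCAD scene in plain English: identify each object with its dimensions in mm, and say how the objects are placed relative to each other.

A is a rectangular dining table. The top is 714×962×27 mm with its upper surface at z = 690 mm. It stands on four round legs of 64 mm diameter, each leg's bounding box inset 47 mm from the nearest pair of top edges, running from the floor to the underside of the top.

B is a rectangular picture frame lying in the x–z plane (depth along y). The opening is 559 mm wide (x) by 191 mm tall (z), surrounded by a border 69 mm wide on all four sides. The frame is 40 mm deep and is made of two full-height vertical stiles with two horizontal rails fitted between them.

C is a chair. The seat is a 491×470×22 mm slab with its top at z = 453 mm, on four 39×39 mm corner legs (flush with the seat edges, standing on z = 0). A flat backrest 23 mm thick, 338 mm tall, spans the full seat width and rises from the seat top along its +y edge, rear face flush with the rear of the seat.

The picture frame is on top of the table. The chair is against the table's +x side, with their −y faces flush.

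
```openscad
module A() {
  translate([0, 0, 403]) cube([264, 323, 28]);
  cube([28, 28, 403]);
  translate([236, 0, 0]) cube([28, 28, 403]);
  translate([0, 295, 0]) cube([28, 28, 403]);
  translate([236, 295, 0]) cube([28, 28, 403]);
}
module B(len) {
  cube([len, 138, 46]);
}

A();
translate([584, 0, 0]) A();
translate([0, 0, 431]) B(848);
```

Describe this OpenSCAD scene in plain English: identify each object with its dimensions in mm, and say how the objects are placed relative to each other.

A is a simple wooden stool: a rectangular seat 264 mm (x) by 323 mm (y), 28 mm thick, top face at z = 431 mm, on four square legs, each 28×28 mm in cross-section. The legs rest on z = 0, each flush with a corner of the seat.

B is a rectangular beam 848 mm long (x), 138 mm deep (y), 46 mm thick (z).

The beam spans the tops of two stools placed 320 mm apart, resting at z = 431 mm.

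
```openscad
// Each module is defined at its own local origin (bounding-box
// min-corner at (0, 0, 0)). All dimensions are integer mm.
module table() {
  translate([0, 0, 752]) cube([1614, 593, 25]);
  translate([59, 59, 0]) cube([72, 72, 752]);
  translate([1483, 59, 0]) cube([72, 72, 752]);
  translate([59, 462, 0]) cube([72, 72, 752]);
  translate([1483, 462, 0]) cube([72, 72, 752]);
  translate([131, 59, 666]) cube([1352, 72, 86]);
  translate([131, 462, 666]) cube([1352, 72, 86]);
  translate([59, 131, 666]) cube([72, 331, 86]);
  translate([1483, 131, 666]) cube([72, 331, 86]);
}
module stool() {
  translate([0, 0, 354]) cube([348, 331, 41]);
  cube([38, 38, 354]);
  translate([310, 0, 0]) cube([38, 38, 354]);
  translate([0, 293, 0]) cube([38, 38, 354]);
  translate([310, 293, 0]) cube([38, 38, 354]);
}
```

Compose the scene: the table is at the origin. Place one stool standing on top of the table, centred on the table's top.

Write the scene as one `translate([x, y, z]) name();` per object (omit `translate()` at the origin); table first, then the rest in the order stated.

table();
translate([633, 131, 777]) stool();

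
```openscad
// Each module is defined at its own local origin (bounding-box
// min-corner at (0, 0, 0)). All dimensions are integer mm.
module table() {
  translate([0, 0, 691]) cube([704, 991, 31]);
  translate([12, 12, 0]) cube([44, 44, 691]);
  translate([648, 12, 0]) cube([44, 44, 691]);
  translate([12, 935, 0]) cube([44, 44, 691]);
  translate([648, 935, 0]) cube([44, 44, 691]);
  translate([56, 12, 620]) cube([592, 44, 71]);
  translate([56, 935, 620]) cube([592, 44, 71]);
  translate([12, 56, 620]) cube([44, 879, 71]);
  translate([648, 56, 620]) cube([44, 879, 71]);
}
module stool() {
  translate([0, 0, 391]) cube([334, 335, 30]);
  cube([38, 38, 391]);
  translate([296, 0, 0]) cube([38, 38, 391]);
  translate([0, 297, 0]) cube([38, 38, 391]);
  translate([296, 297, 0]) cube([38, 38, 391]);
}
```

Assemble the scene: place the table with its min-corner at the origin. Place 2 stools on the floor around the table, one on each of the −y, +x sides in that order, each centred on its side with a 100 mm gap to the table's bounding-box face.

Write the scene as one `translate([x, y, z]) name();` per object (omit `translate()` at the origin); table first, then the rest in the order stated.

table();
translate([185, -435, 0]) stool();
translate([804, 328, 0]) stool();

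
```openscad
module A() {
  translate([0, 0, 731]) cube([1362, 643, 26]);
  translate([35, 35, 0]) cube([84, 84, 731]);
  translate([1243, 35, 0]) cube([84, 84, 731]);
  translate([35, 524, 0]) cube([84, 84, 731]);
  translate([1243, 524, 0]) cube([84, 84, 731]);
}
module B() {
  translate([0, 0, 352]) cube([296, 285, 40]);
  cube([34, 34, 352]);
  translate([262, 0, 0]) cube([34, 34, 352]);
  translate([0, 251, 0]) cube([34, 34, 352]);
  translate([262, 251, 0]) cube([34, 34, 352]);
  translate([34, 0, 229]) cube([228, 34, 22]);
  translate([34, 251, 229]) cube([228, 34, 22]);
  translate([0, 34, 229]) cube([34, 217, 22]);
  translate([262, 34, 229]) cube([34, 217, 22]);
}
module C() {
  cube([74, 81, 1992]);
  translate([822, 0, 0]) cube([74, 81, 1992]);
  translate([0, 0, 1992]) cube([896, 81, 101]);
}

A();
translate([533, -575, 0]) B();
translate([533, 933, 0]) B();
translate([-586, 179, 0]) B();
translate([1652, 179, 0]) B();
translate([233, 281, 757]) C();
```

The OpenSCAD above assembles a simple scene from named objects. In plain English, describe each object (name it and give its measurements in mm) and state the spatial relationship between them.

A is a rectangular dining table. The top is 1362×643×26 mm with its upper surface at z = 757 mm. It stands on four 84×84 mm square legs, each inset 35 mm from the nearest pair of top edges, running from the floor to the underside of the top.

B is a simple wooden stool: a rectangular seat 296 mm (x) by 285 mm (y), 40 mm thick, top face at z = 392 mm, on four square legs, each 34×34 mm in cross-section. The legs rest on z = 0, each flush with a corner of the seat. Four stretchers, 34 mm wide and 22 mm tall, connect adjacent legs with their undersides at z = 229 mm, each running between the inner faces of the legs it joins and aligned with the legs' outer faces on the other axis.

C is a rectangular door frame: two vertical jambs of 74×81 mm section, 1992 mm tall, with a clear opening 748 mm wide between their inner faces. A header 101 mm tall and 81 mm deep lies on top of the jambs and spans the full outside width.

Four stools sit around the table at the −y, +y, −x, +x sides. The door frame is on top of the table, centred.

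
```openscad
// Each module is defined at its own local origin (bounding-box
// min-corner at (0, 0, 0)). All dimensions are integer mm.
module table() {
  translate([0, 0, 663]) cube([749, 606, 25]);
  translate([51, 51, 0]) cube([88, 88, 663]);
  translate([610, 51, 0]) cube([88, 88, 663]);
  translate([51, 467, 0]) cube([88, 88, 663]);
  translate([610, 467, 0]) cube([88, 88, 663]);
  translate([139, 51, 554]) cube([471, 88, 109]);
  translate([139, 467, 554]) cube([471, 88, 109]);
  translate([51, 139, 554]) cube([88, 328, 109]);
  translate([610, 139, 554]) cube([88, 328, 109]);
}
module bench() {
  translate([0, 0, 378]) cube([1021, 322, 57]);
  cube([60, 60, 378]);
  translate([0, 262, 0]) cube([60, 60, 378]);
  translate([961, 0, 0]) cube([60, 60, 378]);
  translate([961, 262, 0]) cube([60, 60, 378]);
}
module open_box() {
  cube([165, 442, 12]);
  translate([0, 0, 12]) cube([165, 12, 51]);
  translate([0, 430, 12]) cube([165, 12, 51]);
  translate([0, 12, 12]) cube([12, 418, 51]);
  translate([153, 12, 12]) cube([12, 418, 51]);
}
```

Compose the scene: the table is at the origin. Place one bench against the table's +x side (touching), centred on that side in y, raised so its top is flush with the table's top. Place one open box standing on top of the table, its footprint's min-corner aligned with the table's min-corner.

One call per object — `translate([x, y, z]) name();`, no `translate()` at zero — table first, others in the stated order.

table();
translate([749, 142, 253]) bench();
translate([0, 0, 688]) open_box();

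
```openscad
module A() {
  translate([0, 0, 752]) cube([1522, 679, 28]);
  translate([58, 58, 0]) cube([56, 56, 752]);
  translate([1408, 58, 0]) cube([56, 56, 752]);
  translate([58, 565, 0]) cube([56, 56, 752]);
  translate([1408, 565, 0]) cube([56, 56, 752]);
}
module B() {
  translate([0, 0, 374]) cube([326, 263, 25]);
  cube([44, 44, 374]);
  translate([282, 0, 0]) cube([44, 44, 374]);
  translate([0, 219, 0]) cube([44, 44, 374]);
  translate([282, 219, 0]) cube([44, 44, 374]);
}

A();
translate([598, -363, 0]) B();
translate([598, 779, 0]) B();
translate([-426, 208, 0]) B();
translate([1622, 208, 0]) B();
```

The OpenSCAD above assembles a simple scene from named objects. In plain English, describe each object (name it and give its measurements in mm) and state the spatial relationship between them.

A is a table with a 1522×679 mm rectangular top, 28 mm thick, top surface at z = 780 mm, supported by four 56×56 mm square legs, each inset 58 mm from the nearest pair of top edges, running from the floor.

B is a four-legged stool. The seat is 326×263 mm, 25 mm thick, top at z = 399 mm. It stands on four square legs, each 44×44 mm in cross-section, from z = 0 to the seat underside, each flush with a corner of the seat.

Four stools sit around the table at the −y, +y, −x, +x sides.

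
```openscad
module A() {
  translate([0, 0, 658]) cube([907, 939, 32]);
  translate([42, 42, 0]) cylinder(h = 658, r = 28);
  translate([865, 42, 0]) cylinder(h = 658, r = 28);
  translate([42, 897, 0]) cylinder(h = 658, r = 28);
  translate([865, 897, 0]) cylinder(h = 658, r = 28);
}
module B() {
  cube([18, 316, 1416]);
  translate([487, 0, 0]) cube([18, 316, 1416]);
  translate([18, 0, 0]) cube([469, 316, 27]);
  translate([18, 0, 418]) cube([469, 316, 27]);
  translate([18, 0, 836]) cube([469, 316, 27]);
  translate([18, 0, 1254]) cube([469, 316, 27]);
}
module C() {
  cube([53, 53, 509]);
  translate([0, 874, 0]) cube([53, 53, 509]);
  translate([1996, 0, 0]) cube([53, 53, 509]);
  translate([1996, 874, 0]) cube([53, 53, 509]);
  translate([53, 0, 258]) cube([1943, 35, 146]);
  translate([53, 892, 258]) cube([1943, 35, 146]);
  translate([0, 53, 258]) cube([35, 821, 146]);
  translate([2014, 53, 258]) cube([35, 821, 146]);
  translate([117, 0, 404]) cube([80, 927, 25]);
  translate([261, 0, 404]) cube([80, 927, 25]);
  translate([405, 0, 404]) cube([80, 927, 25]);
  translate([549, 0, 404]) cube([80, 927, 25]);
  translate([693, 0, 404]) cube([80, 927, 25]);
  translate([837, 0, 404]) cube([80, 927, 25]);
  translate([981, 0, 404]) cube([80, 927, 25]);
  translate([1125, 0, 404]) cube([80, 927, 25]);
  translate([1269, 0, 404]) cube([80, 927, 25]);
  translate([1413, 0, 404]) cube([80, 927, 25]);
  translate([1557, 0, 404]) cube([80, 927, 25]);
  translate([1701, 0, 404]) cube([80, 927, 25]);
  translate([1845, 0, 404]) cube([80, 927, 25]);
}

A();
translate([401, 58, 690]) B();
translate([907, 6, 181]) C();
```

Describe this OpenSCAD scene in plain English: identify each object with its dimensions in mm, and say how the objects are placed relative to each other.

A is a rectangular dining table. The top is 907×939×32 mm with its upper surface at z = 690 mm. It stands on four round legs of 56 mm diameter, each leg's bounding box inset 14 mm from the nearest pair of top edges, running from the floor to the underside of the top.

B is an open bookshelf. Two side panels, each 18 mm thick, 316 mm deep and 1416 mm tall, stand 505 mm apart (outside-to-outside). Between them sit 4 shelves, each 27 mm thick and 316 mm deep, spanning the full gap between the sides. The bottom shelf rests on the floor (its underside at z = 0) and the clear gap between one shelf's top and the next shelf's underside is 391 mm.

C is a bed frame 2049 mm long (x) by 927 mm wide (y). Four 53×53 mm corner posts, 509 mm tall, at the corners of the footprint. Four rails of 35 mm thickness and 146 mm height run between adjacent posts with their undersides at z = 258 mm, their outer faces flush with the outside of the frame (the two x-running rails run between the posts' inner faces; the two y-running rails run between the posts' inner faces). 13 slats, each 80 mm wide (x) and 25 mm thick, lie across the top of the two x-running rails, running the full 927 mm width of the frame in y; the slats are evenly spaced along x between the inner faces of the end posts with equal gaps (rounded down to the nearest mm) at the −x end and between each pair — any rounding remainder accumulates at the +x end.

The bookshelf is on top of the table. The bed frame is beside the table with their tops flush at z = 690.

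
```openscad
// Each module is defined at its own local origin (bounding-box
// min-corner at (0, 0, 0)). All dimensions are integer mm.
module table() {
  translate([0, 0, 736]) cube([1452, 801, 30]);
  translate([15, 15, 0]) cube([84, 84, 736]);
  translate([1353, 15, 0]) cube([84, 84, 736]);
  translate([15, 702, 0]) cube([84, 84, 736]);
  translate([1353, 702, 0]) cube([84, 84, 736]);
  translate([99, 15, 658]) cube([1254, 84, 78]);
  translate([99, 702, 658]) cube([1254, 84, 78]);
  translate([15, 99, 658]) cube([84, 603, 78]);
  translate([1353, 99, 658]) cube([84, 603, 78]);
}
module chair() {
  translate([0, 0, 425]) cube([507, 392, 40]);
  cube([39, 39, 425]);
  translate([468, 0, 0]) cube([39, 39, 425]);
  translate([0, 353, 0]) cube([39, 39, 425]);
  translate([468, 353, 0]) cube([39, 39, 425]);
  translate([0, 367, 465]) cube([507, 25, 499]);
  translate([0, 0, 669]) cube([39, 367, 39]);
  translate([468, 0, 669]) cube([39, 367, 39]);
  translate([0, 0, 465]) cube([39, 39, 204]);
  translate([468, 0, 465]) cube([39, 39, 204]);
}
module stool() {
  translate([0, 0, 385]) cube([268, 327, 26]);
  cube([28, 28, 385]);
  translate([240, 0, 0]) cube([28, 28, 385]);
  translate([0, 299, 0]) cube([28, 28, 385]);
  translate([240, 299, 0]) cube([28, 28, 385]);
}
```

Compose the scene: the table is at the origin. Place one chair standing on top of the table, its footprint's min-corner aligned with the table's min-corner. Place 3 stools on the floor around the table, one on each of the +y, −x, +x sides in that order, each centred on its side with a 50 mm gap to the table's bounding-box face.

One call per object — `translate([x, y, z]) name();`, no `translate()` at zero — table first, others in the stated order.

table();
translate([0, 0, 766]) chair();
translate([592, 851, 0]) stool();
translate([-318, 237, 0]) stool();
translate([1502, 237, 0]) stool();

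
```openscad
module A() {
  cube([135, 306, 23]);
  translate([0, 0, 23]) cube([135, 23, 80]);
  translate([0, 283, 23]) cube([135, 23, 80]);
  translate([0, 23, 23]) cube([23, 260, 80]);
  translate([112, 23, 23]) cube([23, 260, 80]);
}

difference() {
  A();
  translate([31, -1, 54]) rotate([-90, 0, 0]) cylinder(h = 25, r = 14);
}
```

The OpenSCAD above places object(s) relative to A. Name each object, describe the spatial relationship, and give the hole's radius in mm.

A is an open box. The open box has a circular hole through its front wall. The hole's radius is 14 mm.

The subtracted cylinder has r = 14 mm.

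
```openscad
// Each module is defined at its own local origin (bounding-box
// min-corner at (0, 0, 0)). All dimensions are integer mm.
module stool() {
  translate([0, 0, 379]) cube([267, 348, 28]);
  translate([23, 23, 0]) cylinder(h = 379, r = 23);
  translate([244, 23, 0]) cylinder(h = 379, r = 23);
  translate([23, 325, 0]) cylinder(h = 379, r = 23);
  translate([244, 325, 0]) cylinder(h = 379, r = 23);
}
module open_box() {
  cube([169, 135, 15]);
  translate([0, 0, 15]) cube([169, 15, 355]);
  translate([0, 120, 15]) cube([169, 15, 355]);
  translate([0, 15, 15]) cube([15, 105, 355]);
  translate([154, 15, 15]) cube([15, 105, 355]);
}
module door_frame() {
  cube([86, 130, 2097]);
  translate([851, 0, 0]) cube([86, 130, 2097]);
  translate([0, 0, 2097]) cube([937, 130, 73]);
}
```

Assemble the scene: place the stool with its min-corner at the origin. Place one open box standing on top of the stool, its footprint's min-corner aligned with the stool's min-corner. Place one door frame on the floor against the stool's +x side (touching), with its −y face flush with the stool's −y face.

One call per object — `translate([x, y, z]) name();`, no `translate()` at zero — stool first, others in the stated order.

stool();
translate([0, 0, 407]) open_box();
translate([267, 0, 0]) door_frame();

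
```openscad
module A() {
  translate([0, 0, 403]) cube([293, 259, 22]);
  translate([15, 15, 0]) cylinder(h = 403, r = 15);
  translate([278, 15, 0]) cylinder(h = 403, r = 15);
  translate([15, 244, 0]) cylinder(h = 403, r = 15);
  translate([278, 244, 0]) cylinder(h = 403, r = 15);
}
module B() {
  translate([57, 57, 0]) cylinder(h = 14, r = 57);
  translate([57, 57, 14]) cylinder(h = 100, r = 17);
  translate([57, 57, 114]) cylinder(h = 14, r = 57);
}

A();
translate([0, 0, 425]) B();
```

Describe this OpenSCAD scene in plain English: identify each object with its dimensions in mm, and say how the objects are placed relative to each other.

A is a simple wooden stool: a rectangular seat 293 mm (x) by 259 mm (y), 22 mm thick, top face at z = 425 mm, on four round legs, each 30 mm in diameter. The legs rest on z = 0, each leg's axis is inset half a diameter from the nearest pair of seat edges (so the leg's bounding box is flush with the corner).

B is a spool: two coaxial disc flanges of radius 57 mm and thickness 14 mm, joined by a core cylinder of radius 17 mm and height 100 mm. The lower flange rests on z = 0 and the three cylinders share a vertical axis.

The spool is on top of the stool.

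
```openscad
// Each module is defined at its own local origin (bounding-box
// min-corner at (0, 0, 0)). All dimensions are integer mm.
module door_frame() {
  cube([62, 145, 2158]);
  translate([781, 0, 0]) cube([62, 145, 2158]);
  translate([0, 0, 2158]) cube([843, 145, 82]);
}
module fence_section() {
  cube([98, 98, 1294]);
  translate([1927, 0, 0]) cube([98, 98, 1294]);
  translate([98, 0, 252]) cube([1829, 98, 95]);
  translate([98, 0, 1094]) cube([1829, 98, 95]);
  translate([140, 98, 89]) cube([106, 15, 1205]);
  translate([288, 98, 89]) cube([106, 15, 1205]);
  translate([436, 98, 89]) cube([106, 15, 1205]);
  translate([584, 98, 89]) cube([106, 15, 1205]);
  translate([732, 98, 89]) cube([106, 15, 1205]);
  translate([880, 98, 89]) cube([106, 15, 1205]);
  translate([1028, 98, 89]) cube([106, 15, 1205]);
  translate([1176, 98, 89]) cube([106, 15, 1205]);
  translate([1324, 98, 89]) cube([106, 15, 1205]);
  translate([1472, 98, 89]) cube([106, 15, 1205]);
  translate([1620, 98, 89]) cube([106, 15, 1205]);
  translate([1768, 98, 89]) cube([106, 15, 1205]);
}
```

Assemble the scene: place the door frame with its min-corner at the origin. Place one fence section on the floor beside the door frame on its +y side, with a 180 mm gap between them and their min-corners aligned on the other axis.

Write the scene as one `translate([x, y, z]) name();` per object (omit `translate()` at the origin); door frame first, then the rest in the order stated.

door_frame();
translate([0, 325, 0]) fence_section();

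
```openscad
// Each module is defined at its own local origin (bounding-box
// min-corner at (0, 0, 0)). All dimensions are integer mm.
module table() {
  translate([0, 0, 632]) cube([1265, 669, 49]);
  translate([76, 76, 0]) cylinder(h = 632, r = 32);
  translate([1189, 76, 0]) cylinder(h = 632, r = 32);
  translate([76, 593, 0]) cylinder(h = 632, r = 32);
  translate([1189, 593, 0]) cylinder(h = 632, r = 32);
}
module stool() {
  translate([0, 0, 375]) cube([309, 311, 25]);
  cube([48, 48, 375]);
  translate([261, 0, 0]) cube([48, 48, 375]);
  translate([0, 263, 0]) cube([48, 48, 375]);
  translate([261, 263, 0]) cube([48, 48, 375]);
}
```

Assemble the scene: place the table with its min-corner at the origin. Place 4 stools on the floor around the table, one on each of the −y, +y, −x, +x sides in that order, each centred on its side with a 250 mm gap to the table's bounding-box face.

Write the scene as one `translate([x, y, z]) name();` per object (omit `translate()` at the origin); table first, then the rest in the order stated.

table();
translate([478, -561, 0]) stool();
translate([478, 919, 0]) stool();
translate([-559, 179, 0]) stool();
translate([1515, 179, 0]) stool();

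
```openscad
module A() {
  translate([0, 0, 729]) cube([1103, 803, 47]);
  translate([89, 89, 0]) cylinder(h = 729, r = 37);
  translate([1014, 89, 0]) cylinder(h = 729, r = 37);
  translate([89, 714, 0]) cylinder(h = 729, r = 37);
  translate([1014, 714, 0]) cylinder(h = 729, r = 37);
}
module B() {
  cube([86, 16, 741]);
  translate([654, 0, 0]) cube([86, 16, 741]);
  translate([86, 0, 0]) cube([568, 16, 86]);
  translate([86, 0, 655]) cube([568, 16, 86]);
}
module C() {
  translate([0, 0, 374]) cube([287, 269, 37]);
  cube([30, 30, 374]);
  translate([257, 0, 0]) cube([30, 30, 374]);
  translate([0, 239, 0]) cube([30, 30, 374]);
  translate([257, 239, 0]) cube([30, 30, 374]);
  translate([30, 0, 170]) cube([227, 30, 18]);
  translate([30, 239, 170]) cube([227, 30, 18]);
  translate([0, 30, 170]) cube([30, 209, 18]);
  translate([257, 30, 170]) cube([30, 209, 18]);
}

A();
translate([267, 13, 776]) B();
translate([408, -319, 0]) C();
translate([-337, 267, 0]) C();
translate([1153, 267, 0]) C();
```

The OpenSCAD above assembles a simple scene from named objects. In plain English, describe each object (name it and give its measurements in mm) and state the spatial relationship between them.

A is a table: top 1103 mm (x) × 803 mm (y), 47 mm thick, upper face at z = 776 mm, on four round legs of 74 mm diameter, each leg's bounding box inset 52 mm from the nearest pair of top edges, running from z = 0 to the bottom of the top.

B is a rectangular picture frame lying in the x–z plane (depth along y). The opening is 568 mm wide (x) by 569 mm tall (z), surrounded by a border 86 mm wide on all four sides. The frame is 16 mm deep and is made of two full-height vertical stiles with two horizontal rails fitted between them.

C is a four-legged stool. The seat is 287×269 mm, 37 mm thick, top at z = 411 mm. It stands on four square legs, each 30×30 mm in cross-section, from z = 0 to the seat underside, each flush with a corner of the seat. Four stretchers, 30 mm wide and 18 mm tall, connect adjacent legs with their undersides at z = 170 mm, each running between the inner faces of the legs it joins and aligned with the legs' outer faces on the other axis.

The picture frame is on top of the table. Three stools sit around the table at the −y, −x, +x sides.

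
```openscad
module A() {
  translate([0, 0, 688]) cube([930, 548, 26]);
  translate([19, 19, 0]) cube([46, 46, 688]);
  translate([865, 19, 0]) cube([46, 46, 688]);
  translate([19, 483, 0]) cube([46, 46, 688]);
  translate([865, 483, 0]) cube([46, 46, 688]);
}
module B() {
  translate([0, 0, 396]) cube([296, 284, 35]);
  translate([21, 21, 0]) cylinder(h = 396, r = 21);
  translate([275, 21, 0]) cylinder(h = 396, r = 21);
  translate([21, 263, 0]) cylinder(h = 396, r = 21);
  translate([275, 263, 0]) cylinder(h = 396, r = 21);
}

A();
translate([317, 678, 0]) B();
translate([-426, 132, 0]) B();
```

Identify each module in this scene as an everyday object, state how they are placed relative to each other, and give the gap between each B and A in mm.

A is a table. B is a stool. Two stools sit around the table at the +y, −x sides. The gap between each stool and the table is 130 mm.

Each stool's nearest face is 130 mm from the table's bounding box.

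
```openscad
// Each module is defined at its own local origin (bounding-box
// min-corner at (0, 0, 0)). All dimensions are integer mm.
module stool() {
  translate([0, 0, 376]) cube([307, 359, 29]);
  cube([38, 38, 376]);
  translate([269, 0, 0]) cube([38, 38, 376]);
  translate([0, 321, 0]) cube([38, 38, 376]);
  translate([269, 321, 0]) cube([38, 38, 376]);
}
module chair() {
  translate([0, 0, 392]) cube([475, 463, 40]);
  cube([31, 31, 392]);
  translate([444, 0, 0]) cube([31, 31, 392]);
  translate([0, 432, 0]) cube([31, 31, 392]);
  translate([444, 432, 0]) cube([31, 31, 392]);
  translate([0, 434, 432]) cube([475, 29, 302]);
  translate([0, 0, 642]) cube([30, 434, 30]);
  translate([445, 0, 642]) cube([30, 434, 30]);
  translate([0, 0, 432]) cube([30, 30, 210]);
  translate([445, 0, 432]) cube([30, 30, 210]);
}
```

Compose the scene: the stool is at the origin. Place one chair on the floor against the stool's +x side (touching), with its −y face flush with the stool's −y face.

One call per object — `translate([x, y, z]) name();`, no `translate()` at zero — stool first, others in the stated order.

stool();
translate([307, 0, 0]) chair();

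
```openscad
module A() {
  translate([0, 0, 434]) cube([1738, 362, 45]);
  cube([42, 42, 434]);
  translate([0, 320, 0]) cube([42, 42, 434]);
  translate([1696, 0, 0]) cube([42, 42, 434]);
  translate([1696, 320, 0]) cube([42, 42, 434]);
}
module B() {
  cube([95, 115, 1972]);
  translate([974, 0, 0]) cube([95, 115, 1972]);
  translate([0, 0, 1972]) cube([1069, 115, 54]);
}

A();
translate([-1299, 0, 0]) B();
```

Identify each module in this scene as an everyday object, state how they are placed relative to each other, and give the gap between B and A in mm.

The door frame's nearest face is 230 mm from the bench's −x face.

A is a bench. B is a door frame. The door frame is on the floor beside the bench on its −x side. The gap between the door frame and the bench is 230 mm.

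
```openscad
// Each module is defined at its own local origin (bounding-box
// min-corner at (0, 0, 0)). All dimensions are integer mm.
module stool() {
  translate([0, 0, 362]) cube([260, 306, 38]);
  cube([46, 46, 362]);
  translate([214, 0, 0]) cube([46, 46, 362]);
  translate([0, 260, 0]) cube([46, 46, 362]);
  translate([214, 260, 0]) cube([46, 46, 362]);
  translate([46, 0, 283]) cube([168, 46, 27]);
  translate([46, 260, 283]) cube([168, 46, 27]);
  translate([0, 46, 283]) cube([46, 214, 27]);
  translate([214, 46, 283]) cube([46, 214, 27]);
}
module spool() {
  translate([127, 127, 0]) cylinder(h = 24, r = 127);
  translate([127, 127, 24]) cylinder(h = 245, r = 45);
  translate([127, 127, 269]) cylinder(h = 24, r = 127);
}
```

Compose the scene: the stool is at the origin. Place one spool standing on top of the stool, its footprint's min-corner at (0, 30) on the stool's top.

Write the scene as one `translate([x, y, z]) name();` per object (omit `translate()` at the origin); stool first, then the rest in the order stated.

stool();
translate([0, 30, 400]) spool();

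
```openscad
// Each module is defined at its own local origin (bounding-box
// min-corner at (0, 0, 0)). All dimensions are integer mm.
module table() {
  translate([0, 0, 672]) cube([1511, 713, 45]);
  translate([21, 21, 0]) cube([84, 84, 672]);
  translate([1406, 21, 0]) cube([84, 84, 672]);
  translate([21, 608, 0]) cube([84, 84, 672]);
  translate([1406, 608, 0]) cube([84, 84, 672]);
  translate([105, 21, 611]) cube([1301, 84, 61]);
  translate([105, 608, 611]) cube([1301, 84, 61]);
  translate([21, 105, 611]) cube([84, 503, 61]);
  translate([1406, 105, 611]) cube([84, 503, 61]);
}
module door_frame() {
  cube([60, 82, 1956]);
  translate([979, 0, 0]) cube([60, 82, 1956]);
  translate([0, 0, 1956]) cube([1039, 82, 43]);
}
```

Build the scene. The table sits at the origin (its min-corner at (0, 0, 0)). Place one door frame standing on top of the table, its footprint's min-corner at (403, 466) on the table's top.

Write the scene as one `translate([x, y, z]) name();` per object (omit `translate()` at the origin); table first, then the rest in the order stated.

table();
translate([403, 466, 717]) door_frame();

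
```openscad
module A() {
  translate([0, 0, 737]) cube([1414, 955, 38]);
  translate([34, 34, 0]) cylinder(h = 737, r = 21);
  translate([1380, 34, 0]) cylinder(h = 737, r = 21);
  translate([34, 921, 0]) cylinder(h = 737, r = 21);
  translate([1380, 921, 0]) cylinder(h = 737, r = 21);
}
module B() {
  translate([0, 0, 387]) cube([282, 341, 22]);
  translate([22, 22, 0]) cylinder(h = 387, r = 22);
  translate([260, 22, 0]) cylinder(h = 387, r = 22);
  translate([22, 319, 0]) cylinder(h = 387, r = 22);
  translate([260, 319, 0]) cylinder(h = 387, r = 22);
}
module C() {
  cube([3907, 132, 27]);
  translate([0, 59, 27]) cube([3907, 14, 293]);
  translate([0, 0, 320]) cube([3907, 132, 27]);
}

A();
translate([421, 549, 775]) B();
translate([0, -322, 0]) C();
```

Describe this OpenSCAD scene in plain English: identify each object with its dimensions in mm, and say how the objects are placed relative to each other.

A is a table: top 1414 mm (x) × 955 mm (y), 38 mm thick, upper face at z = 775 mm, on four round legs of 42 mm diameter, each leg's bounding box inset 13 mm from the nearest pair of top edges, running from z = 0 to the bottom of the top.

B is a four-legged stool. The seat is 282×341 mm, 22 mm thick, top at z = 409 mm. It stands on four round legs, each 44 mm in diameter, from z = 0 to the seat underside, each leg's axis is inset half a diameter from the nearest pair of seat edges (so the leg's bounding box is flush with the corner).

C is an I-beam lying along x, 3907 mm long. Overall section height 347 mm. Two flanges 132 mm wide (y) and 27 mm thick, one on the floor and one at the top; a web 14 mm thick runs between them, centred on the flange width.

The stool is on top of the table. The I-beam is on the floor beside the table on its −y side.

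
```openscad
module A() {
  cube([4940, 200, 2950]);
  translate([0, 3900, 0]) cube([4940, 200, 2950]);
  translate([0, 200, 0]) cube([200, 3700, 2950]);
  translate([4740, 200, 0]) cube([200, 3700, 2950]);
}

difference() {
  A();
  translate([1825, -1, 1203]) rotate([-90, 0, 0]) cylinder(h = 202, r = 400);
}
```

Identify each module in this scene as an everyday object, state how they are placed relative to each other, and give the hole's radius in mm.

The subtracted cylinder has r = 400 mm.

A is a house frame. The house frame has a circular hole through its front wall. The hole's radius is 400 mm.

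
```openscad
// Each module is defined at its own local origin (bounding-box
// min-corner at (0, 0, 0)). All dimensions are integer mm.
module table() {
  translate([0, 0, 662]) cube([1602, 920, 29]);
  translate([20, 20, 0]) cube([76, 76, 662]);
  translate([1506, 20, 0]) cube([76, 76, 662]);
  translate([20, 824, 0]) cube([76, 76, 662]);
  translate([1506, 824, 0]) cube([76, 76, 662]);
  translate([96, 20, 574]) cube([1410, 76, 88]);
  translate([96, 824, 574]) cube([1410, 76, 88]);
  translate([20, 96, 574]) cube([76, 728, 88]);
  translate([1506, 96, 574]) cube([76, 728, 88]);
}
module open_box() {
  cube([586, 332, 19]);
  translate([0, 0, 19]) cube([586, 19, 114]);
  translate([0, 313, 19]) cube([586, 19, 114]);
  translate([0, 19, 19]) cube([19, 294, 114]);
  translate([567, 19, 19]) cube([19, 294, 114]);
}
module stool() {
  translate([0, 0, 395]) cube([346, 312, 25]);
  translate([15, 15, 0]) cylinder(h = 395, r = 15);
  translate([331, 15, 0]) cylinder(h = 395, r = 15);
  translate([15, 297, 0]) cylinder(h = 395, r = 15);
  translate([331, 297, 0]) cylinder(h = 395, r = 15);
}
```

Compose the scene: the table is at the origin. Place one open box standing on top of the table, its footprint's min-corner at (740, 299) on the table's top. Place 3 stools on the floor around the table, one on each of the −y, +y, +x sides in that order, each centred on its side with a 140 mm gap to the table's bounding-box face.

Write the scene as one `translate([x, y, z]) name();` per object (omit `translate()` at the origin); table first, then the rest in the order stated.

table();
translate([740, 299, 691]) open_box();
translate([628, -452, 0]) stool();
translate([628, 1060, 0]) stool();
translate([1742, 304, 0]) stool();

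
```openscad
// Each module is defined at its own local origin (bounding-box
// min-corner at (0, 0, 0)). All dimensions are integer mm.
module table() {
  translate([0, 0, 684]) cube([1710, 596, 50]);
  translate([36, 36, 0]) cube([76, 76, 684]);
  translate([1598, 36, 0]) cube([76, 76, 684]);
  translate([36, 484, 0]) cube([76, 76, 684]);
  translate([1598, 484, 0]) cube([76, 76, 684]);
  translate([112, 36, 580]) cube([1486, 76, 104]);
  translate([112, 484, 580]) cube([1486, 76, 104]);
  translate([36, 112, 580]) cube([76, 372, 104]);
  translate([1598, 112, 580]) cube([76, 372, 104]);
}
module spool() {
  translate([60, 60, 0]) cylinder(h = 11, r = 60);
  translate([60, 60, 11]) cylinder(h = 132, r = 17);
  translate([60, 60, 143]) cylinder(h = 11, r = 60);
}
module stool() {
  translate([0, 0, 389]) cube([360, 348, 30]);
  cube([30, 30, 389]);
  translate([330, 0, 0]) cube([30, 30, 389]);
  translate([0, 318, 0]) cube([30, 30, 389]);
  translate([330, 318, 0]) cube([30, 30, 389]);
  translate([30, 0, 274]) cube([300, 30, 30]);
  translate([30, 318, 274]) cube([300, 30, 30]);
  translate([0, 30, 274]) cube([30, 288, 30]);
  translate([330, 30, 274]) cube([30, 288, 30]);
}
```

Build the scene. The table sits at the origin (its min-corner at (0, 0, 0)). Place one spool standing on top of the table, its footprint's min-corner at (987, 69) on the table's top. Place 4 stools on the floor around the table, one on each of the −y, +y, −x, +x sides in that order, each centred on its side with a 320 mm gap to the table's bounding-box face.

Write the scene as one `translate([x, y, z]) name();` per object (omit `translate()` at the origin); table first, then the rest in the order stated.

table();
translate([987, 69, 734]) spool();
translate([675, -668, 0]) stool();
translate([675, 916, 0]) stool();
translate([-680, 124, 0]) stool();
translate([2030, 124, 0]) stool();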